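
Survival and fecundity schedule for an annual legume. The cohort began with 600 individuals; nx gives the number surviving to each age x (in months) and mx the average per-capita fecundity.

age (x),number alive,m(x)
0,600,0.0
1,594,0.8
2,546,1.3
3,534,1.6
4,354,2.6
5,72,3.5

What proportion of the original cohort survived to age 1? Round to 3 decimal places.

0.990

l_1 = n_1/n_0 = 594/600 = 0.99 → 0.990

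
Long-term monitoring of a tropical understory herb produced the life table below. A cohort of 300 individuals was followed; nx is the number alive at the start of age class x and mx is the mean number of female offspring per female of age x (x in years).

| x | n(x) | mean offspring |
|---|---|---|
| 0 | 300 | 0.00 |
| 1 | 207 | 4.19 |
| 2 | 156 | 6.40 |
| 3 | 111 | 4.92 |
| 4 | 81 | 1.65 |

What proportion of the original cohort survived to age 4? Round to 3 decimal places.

l_4 = n_4/n_0 = 81/300 = 0.27 → 0.270

0.270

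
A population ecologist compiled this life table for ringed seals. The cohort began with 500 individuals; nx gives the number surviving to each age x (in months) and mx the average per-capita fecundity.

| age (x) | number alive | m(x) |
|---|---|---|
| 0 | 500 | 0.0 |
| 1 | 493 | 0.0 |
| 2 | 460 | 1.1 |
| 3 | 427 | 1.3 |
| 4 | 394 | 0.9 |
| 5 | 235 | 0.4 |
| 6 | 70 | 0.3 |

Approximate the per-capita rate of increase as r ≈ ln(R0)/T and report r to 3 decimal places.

lx = nx/n0 = nx/500: 1, 0.986, 0.92, 0.854, 0.788, 0.47, 0.14
R0 = Σ lx·mx = 0 + 0 + 1.012 + 1.1102 + 0.7092 + 0.188 + 0.042 = 3.0614
Σ x·lx·mx = 9.3834; T = 9.3834/3.0614 = 3.06507…
r ≈ ln(R0)/T = ln(3.0614)/3.06507… = 0.36504… → 0.365

0.365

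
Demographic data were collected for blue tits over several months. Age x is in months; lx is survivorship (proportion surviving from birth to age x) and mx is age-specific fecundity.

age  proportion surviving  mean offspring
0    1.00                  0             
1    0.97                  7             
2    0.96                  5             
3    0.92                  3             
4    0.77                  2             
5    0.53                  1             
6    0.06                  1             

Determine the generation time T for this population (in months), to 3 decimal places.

2.053

lx·mx: 0, 6.79, 4.8, 2.76, 1.54, 0.53, 0.06 → R0 = 16.48
x·lx·mx: 0, 6.79, 9.6, 8.28, 6.16, 2.65, 0.36 → Σ = 33.84
T = 33.84 / 16.48 = 2.053398… → 2.053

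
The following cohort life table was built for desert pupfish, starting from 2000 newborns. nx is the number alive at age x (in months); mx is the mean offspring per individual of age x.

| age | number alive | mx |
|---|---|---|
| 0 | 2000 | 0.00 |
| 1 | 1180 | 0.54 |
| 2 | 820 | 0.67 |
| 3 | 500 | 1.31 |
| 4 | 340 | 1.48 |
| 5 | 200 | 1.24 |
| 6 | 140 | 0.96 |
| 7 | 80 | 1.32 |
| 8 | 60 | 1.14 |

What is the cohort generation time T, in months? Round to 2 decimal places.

3.12

lx = nx/n0 = nx/2000: 1, 0.59, 0.41, 0.25, 0.17, 0.1, 0.07, 0.04, 0.03
lx·mx: 0, 0.3186, 0.2747, 0.3275, 0.2516, 0.124, 0.0672, 0.0528, 0.0342 → R0 = 1.4506
x·lx·mx: 0, 0.3186, 0.5494, 0.9825, 1.0064, 0.62, 0.4032, 0.3696, 0.2736 → Σ = 4.5233
T = 4.5233 / 1.4506 = 3.118227… → 3.12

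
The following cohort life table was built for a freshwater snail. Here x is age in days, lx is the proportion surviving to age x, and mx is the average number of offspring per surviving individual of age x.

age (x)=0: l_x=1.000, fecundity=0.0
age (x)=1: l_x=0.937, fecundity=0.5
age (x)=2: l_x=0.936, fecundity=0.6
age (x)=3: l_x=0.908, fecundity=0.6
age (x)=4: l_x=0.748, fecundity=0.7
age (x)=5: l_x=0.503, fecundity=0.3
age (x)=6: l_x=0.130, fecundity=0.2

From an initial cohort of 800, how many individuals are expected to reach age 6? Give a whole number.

104

Expected survivors = N0 · l_6 = 800 × 0.130 = 104 → 104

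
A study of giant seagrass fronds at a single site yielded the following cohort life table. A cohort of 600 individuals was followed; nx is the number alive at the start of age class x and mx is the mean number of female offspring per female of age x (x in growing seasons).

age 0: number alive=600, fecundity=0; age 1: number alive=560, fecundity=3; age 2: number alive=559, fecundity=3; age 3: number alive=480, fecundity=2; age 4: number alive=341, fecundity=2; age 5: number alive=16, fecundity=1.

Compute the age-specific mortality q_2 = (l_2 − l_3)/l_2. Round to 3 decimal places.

lx = nx/n0 = nx/600: 1, 0.93333…, 0.93167…, 0.8, 0.56833…, 0.02667…
q_2 = (l_2 − l_3) / l_2 = (0.931667… − 0.8) / 0.931667…
     = 0.131667… / 0.931667… = 0.141324… → 0.141

0.141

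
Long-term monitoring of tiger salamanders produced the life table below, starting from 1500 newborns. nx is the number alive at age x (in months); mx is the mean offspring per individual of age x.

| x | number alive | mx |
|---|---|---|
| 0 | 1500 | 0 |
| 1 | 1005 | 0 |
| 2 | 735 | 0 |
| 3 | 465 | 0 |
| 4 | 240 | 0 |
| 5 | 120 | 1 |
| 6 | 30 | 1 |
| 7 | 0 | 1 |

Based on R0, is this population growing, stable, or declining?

lx = nx/n0 = nx/1500: 1, 0.67, 0.49, 0.31, 0.16, 0.08, 0.02, 0
R0 = Σ lx·mx = 0 + 0 + 0 + 0 + 0 + 0.08 + 0.02 + 0 = 0.1
R0 < 1, so the population is declining.

declining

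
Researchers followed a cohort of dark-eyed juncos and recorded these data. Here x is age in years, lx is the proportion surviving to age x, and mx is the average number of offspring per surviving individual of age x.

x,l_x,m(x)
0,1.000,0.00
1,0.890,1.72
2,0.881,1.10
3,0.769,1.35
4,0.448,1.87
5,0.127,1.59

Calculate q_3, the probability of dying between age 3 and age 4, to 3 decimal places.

0.417

q_3 = (l_3 − l_4) / l_3 = (0.769 − 0.448) / 0.769
     = 0.321 / 0.769 = 0.417425… → 0.417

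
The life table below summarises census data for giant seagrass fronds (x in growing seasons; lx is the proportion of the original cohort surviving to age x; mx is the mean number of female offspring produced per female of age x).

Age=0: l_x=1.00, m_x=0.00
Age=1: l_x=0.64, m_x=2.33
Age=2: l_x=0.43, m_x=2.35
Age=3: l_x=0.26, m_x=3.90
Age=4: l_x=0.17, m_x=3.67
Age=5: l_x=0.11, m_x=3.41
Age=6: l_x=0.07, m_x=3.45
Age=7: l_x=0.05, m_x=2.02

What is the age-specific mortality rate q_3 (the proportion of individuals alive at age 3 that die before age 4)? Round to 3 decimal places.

q_3 = (l_3 − l_4) / l_3 = (0.26 − 0.17) / 0.26
     = 0.09 / 0.26 = 0.346154… → 0.346

0.346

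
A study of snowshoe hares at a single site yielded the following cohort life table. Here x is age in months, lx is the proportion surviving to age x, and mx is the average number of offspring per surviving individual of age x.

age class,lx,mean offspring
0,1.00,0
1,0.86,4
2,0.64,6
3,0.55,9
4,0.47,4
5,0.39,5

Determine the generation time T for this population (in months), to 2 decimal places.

2.69

lx·mx: 0, 3.44, 3.84, 4.95, 1.88, 1.95 → R0 = 16.06
x·lx·mx: 0, 3.44, 7.68, 14.85, 7.52, 9.75 → Σ = 43.24
T = 43.24 / 16.06 = 2.692403… → 2.69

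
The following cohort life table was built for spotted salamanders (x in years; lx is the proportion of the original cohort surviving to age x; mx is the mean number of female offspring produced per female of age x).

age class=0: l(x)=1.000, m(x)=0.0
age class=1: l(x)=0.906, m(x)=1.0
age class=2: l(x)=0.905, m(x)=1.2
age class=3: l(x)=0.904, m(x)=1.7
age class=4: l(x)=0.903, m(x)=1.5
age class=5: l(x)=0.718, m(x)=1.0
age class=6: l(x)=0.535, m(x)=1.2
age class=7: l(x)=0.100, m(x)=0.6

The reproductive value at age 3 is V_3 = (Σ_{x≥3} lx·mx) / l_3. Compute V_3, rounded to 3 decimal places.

lx·mx for x ≥ 3: 1.5368, 1.3545, 0.718, 0.642, 0.06 → sum = 4.3113
V_3 = 4.3113 / l_3 = 4.3113 / 0.904 = 4.769137… → 4.769

4.769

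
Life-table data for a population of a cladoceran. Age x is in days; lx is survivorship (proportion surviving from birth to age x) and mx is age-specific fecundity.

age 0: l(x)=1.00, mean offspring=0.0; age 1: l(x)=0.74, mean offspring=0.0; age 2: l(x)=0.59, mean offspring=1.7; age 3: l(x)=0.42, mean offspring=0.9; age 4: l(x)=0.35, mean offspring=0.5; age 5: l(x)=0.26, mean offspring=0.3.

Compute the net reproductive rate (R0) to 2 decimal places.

1.63

lx·mx by age: 0, 0, 1.003, 0.378, 0.175, 0.078
R0 = Σ lx·mx = 1.634 → 1.63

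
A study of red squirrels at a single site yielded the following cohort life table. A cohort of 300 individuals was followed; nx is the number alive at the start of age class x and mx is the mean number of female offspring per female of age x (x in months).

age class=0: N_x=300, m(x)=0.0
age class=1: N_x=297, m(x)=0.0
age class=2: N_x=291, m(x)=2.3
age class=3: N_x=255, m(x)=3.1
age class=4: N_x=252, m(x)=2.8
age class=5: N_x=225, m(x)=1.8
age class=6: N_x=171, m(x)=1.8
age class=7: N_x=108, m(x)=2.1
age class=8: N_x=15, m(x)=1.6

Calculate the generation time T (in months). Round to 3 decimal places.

lx = nx/n0 = nx/300: 1, 0.99, 0.97, 0.85, 0.84, 0.75, 0.57, 0.36, 0.05
lx·mx: 0, 0, 2.231, 2.635, 2.352, 1.35, 1.026, 0.756, 0.08 → R0 = 10.43
x·lx·mx: 0, 0, 4.462, 7.905, 9.408, 6.75, 6.156, 5.292, 0.64 → Σ = 40.613
T = 40.613 / 10.43 = 3.893864… → 3.894

3.894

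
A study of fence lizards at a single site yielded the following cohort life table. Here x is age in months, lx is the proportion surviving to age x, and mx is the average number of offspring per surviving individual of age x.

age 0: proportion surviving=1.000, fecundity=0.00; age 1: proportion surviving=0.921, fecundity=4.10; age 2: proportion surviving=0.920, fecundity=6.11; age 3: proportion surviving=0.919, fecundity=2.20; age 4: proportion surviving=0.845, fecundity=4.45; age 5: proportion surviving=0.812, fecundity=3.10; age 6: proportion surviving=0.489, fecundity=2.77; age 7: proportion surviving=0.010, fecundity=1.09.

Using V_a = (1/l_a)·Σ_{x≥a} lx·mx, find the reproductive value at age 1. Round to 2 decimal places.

lx·mx for x ≥ 1: 3.7761, 5.6212, 2.0218, 3.76025, 2.5172, 1.35453, 0.0109 → sum = 19.06198
V_1 = 19.06198 / l_1 = 19.06198 / 0.921 = 20.697047… → 20.70

20.70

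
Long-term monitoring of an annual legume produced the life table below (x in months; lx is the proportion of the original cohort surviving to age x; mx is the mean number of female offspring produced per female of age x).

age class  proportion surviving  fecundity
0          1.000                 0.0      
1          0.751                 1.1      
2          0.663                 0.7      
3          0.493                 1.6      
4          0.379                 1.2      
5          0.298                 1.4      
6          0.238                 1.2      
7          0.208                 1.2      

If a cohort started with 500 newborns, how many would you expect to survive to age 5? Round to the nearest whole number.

Expected survivors = N0 · l_5 = 500 × 0.298 = 149 → 149

149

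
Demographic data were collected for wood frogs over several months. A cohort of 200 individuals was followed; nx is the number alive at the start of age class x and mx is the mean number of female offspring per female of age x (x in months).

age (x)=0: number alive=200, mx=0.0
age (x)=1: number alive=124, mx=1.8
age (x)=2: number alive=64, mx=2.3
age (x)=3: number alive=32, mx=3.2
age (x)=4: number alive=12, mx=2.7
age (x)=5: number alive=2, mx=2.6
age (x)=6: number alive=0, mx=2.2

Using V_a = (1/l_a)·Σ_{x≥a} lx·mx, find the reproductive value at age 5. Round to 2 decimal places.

2.60

lx = nx/n0 = nx/200: 1, 0.62, 0.32, 0.16, 0.06, 0.01, 0
lx·mx for x ≥ 5: 0.026, 0 → sum = 0.026
V_5 = 0.026 / l_5 = 0.026 / 0.01 = 2.6 → 2.60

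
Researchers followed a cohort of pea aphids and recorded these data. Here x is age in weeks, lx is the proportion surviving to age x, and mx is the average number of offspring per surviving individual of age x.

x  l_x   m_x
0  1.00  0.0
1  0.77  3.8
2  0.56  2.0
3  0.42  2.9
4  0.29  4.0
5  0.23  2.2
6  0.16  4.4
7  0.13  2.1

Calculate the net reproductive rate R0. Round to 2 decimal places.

7.91

lx·mx by age: 0, 2.926, 1.12, 1.218, 1.16, 0.506, 0.704, 0.273
R0 = Σ lx·mx = 7.907 → 7.91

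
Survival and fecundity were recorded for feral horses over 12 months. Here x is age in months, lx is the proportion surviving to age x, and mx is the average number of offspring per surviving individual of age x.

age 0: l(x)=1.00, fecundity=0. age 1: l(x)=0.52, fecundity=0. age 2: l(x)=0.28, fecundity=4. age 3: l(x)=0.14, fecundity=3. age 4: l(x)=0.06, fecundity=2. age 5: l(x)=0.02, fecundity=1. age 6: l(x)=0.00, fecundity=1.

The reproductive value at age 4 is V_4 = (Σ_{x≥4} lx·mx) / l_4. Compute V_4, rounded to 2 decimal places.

lx·mx for x ≥ 4: 0.12, 0.02, 0 → sum = 0.14
V_4 = 0.14 / l_4 = 0.14 / 0.06 = 2.333333… → 2.33

2.33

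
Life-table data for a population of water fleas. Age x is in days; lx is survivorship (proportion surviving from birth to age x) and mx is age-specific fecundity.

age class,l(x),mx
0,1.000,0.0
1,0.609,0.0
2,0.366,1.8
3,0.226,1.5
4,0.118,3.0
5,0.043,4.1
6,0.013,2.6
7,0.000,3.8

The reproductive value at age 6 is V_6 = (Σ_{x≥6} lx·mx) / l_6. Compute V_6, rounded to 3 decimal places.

lx·mx for x ≥ 6: 0.0338, 0 → sum = 0.0338
V_6 = 0.0338 / l_6 = 0.0338 / 0.013 = 2.6 → 2.600

2.600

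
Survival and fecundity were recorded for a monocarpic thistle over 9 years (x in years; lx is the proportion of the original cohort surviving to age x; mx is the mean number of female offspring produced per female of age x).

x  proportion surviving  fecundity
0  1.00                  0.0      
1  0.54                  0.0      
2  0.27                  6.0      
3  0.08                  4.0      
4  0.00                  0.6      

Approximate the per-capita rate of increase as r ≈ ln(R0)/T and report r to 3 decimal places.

R0 = Σ lx·mx = 0 + 0 + 1.62 + 0.32 + 0 = 1.94
Σ x·lx·mx = 4.2; T = 4.2/1.94 = 2.16495…
r ≈ ln(R0)/T = ln(1.94)/2.16495… = 0.3061… → 0.306

0.306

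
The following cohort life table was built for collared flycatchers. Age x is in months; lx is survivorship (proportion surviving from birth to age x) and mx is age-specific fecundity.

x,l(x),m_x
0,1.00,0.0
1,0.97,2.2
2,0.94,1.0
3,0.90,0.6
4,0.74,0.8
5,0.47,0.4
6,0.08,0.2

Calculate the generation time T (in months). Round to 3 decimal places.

lx·mx: 0, 2.134, 0.94, 0.54, 0.592, 0.188, 0.016 → R0 = 4.41
x·lx·mx: 0, 2.134, 1.88, 1.62, 2.368, 0.94, 0.096 → Σ = 9.038
T = 9.038 / 4.41 = 2.049433… → 2.049

2.049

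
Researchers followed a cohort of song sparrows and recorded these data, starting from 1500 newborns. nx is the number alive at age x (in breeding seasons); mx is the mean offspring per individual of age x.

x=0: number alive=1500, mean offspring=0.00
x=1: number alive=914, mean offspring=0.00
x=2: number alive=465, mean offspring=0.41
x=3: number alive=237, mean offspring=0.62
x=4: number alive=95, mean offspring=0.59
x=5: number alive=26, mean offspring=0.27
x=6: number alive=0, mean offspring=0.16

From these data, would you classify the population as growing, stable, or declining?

lx = nx/n0 = nx/1500: 1, 0.60933…, 0.31, 0.158, 0.06333…, 0.01733…, 0
R0 = Σ lx·mx = 0 + 0 + 0.1271 + 0.09796 + 0.037367… + 0.00468… + 0 = 0.267107…
R0 < 1, so the population is declining.

declining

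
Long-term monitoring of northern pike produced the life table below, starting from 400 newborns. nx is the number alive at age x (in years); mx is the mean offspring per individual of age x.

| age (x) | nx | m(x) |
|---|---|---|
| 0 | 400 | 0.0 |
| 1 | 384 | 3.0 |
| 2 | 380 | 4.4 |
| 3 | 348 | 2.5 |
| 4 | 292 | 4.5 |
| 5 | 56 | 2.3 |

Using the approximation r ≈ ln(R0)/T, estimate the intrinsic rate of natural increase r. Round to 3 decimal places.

1.008

lx = nx/n0 = nx/400: 1, 0.96, 0.95, 0.87, 0.73, 0.14
R0 = Σ lx·mx = 0 + 2.88 + 4.18 + 2.175 + 3.285 + 0.322 = 12.842
Σ x·lx·mx = 32.515; T = 32.515/12.842 = 2.53193…
r ≈ ln(R0)/T = ln(12.842)/2.53193… = 1.00821… → 1.008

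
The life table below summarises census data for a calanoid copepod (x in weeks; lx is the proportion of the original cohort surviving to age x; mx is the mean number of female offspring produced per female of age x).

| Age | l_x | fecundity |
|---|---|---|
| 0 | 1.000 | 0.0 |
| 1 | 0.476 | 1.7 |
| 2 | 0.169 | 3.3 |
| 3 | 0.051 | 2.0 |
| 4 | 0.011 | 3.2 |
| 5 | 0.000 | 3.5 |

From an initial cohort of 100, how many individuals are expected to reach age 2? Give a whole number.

Expected survivors = N0 · l_2 = 100 × 0.169 = 16.9 → 17

17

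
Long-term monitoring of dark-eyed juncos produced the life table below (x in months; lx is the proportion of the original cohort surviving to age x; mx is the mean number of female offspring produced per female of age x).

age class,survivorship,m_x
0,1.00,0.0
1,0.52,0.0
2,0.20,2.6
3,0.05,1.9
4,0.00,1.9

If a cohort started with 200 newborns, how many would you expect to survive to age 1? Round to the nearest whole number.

104

Expected survivors = N0 · l_1 = 200 × 0.52 = 104 → 104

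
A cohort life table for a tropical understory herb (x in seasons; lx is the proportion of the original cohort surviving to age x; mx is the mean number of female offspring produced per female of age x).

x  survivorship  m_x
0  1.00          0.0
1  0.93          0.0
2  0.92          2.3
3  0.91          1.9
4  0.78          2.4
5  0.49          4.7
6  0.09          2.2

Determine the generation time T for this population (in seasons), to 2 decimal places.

3.60

lx·mx: 0, 0, 2.116, 1.729, 1.872, 2.303, 0.198 → R0 = 8.218
x·lx·mx: 0, 0, 4.232, 5.187, 7.488, 11.515, 1.188 → Σ = 29.61
T = 29.61 / 8.218 = 3.603066… → 3.60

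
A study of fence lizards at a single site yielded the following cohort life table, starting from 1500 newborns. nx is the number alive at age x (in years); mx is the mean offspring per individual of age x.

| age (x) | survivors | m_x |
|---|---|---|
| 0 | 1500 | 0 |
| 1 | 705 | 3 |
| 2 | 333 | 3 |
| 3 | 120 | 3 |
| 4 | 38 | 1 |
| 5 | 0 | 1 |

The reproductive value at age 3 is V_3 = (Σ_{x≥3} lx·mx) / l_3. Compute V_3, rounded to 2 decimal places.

3.32

lx = nx/n0 = nx/1500: 1, 0.47, 0.222, 0.08, 0.02533…, 0
lx·mx for x ≥ 3: 0.24, 0.025333…, 0 → sum = 0.265333…
V_3 = 0.265333… / l_3 = 0.265333… / 0.08 = 3.316667… → 3.32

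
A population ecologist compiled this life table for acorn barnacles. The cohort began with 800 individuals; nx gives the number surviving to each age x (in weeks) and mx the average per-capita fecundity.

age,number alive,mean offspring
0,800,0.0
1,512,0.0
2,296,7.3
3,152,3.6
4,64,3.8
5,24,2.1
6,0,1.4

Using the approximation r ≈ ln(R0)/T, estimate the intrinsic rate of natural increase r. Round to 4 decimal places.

lx = nx/n0 = nx/800: 1, 0.64, 0.37, 0.19, 0.08, 0.03, 0
R0 = Σ lx·mx = 0 + 0 + 2.701 + 0.684 + 0.304 + 0.063 + 0 = 3.752
Σ x·lx·mx = 8.985; T = 8.985/3.752 = 2.39472…
r ≈ ln(R0)/T = ln(3.752)/2.39472… = 0.552168… → 0.5522

0.5522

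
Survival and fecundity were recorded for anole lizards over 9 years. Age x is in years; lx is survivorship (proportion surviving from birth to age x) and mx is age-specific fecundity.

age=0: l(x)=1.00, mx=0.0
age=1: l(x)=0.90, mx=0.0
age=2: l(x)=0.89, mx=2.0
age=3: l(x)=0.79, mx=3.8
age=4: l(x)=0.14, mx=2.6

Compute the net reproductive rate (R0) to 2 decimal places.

lx·mx by age: 0, 0, 1.78, 3.002, 0.364
R0 = Σ lx·mx = 5.146 → 5.15

5.15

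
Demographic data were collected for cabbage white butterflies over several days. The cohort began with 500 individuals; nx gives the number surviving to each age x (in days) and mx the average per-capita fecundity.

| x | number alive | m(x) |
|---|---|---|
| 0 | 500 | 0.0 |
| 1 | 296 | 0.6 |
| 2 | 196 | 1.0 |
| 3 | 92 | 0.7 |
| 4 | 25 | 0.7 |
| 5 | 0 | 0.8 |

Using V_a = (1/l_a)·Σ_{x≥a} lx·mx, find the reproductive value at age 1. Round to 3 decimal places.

lx = nx/n0 = nx/500: 1, 0.592, 0.392, 0.184, 0.05, 0
lx·mx for x ≥ 1: 0.3552, 0.392, 0.1288, 0.035, 0 → sum = 0.911
V_1 = 0.911 / l_1 = 0.911 / 0.592 = 1.538851… → 1.539

1.539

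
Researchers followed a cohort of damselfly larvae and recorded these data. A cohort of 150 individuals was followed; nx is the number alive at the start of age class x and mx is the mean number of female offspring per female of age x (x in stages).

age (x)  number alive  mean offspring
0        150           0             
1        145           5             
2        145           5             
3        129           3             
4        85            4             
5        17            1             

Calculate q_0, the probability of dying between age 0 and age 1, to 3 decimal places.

0.033

lx = nx/n0 = nx/150: 1, 0.96667…, 0.96667…, 0.86, 0.56667…, 0.11333…
q_0 = (l_0 − l_1) / l_0 = (1 − 0.966667…) / 1
     = 0.033333… / 1 = 0.033333… → 0.033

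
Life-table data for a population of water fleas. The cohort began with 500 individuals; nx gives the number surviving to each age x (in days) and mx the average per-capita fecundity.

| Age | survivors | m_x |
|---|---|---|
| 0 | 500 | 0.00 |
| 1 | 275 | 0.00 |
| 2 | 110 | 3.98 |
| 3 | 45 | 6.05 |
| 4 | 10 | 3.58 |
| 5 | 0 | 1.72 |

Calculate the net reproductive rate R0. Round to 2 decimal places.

lx = nx/n0 = nx/500: 1, 0.55, 0.22, 0.09, 0.02, 0
lx·mx by age: 0, 0, 0.8756, 0.5445, 0.0716, 0
R0 = Σ lx·mx = 1.4917 → 1.49

1.49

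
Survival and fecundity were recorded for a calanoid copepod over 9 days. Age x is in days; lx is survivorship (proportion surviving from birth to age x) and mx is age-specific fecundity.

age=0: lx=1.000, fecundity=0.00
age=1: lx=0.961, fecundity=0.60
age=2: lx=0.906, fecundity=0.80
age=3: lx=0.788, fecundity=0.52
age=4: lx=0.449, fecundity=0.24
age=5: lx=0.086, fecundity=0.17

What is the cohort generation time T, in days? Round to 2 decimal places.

lx·mx: 0, 0.5766, 0.7248, 0.40976, 0.10776, 0.01462 → R0 = 1.83354
x·lx·mx: 0, 0.5766, 1.4496, 1.22928, 0.43104, 0.0731 → Σ = 3.75962
T = 3.75962 / 1.83354 = 2.050471… → 2.05

2.05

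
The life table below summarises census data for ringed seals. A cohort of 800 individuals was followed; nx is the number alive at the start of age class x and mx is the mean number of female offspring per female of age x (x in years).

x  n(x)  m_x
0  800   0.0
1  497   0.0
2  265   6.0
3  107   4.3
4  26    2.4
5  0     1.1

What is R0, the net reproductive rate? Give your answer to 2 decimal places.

2.64

lx = nx/n0 = nx/800: 1, 0.62125, 0.33125, 0.13375, 0.0325, 0
lx·mx by age: 0, 0, 1.9875, 0.575125, 0.078, 0
R0 = Σ lx·mx = 2.640625 → 2.64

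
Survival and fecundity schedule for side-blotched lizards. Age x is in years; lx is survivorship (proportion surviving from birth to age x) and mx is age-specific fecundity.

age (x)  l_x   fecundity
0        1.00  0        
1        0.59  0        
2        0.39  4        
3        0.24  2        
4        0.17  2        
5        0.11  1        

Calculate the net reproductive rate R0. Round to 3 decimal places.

lx·mx by age: 0, 0, 1.56, 0.48, 0.34, 0.11
R0 = Σ lx·mx = 2.49 → 2.490

2.490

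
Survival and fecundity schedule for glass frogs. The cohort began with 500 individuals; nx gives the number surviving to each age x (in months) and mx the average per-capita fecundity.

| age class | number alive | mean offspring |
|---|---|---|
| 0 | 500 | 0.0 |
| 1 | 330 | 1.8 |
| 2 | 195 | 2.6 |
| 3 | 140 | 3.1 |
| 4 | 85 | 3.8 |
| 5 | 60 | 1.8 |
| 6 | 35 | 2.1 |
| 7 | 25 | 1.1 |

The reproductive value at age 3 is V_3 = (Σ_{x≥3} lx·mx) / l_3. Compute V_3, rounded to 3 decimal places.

lx = nx/n0 = nx/500: 1, 0.66, 0.39, 0.28, 0.17, 0.12, 0.07, 0.05
lx·mx for x ≥ 3: 0.868, 0.646, 0.216, 0.147, 0.055 → sum = 1.932
V_3 = 1.932 / l_3 = 1.932 / 0.28 = 6.9 → 6.900

6.900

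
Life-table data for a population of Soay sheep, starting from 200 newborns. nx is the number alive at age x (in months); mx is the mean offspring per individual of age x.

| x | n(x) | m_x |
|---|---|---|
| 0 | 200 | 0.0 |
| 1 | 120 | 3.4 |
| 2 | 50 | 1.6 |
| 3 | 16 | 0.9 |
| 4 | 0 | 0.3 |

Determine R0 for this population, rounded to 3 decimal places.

lx = nx/n0 = nx/200: 1, 0.6, 0.25, 0.08, 0
lx·mx by age: 0, 2.04, 0.4, 0.072, 0
R0 = Σ lx·mx = 2.512 → 2.512

2.512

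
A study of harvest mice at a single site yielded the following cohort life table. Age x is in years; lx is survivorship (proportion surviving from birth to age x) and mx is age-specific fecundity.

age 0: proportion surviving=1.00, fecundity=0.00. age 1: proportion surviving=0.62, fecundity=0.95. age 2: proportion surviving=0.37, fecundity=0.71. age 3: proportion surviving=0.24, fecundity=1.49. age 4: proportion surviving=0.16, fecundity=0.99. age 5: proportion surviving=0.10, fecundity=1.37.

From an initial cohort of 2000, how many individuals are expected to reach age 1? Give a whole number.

1240

Expected survivors = N0 · l_1 = 2000 × 0.62 = 1240 → 1240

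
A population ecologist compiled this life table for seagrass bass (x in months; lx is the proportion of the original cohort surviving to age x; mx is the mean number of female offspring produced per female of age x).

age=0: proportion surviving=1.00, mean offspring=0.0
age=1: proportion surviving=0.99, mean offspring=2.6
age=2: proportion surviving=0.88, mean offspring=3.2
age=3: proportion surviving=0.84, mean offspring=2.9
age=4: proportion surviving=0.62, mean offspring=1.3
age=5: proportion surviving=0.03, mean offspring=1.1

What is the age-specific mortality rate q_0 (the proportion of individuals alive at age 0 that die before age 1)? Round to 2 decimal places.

0.01

q_0 = (l_0 − l_1) / l_0 = (1 − 0.99) / 1
     = 0.01 / 1 = 0.01 → 0.01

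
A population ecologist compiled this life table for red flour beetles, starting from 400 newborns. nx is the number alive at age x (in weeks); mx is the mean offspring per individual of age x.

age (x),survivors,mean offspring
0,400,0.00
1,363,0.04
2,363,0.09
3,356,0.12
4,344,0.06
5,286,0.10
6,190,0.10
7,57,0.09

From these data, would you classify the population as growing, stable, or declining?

lx = nx/n0 = nx/400: 1, 0.9075, 0.9075, 0.89, 0.86, 0.715, 0.475, 0.1425
R0 = Σ lx·mx = 0 + 0.0363 + 0.081675 + 0.1068 + 0.0516 + 0.0715 + 0.0475 + 0.012825 = 0.4082
R0 < 1, so the population is declining.

declining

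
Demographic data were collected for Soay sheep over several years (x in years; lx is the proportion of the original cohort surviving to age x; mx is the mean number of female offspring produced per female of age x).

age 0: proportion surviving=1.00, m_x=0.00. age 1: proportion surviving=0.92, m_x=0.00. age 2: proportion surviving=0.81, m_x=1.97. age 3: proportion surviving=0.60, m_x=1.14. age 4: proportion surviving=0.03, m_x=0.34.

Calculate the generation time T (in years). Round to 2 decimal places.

lx·mx: 0, 0, 1.5957, 0.684, 0.0102 → R0 = 2.2899
x·lx·mx: 0, 0, 3.1914, 2.052, 0.0408 → Σ = 5.2842
T = 5.2842 / 2.2899 = 2.307612… → 2.31

2.31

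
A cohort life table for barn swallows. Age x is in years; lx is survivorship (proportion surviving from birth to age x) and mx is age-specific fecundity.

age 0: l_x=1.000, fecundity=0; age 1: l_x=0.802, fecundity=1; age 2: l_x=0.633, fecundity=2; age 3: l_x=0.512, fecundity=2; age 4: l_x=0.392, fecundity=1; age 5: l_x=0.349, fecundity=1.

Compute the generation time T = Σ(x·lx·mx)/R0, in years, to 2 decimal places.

lx·mx: 0, 0.802, 1.266, 1.024, 0.392, 0.349 → R0 = 3.833
x·lx·mx: 0, 0.802, 2.532, 3.072, 1.568, 1.745 → Σ = 9.719
T = 9.719 / 3.833 = 2.535612… → 2.54

2.54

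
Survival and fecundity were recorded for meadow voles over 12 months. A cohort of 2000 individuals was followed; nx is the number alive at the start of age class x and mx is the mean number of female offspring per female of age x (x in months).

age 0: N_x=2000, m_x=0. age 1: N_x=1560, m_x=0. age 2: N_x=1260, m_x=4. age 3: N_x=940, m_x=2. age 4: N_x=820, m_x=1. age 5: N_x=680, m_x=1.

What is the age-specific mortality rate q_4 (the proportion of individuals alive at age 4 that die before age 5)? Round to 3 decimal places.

lx = nx/n0 = nx/2000: 1, 0.78, 0.63, 0.47, 0.41, 0.34
q_4 = (l_4 − l_5) / l_4 = (0.41 − 0.34) / 0.41
     = 0.07 / 0.41 = 0.170732… → 0.171

0.171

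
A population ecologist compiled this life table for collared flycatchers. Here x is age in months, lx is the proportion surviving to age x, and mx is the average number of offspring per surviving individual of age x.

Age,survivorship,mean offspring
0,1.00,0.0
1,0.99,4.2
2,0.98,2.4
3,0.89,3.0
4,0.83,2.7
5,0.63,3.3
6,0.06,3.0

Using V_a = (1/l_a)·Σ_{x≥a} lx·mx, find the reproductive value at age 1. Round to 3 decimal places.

lx·mx for x ≥ 1: 4.158, 2.352, 2.67, 2.241, 2.079, 0.18 → sum = 13.68
V_1 = 13.68 / l_1 = 13.68 / 0.99 = 13.818182… → 13.818

13.818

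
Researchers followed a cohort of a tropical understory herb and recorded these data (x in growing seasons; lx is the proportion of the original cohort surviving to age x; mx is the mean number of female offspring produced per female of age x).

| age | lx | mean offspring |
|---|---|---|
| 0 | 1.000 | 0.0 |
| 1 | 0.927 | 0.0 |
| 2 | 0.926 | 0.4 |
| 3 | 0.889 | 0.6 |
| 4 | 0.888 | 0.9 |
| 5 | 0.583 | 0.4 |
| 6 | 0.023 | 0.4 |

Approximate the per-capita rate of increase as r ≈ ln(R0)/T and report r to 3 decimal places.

0.192

R0 = Σ lx·mx = 0 + 0 + 0.3704 + 0.5334 + 0.7992 + 0.2332 + 0.0092 = 1.9454
Σ x·lx·mx = 6.759; T = 6.759/1.9454 = 3.47435…
r ≈ ln(R0)/T = ln(1.9454)/3.47435… = 0.19154… → 0.192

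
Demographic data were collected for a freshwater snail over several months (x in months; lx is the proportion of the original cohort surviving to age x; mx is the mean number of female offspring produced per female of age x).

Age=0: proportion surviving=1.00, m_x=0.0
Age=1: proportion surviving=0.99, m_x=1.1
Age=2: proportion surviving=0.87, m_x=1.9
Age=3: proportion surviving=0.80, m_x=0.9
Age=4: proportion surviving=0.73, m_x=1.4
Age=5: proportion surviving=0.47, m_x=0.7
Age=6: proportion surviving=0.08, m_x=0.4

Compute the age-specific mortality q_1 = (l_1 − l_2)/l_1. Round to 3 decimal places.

q_1 = (l_1 − l_2) / l_1 = (0.99 − 0.87) / 0.99
     = 0.12 / 0.99 = 0.121212… → 0.121

0.121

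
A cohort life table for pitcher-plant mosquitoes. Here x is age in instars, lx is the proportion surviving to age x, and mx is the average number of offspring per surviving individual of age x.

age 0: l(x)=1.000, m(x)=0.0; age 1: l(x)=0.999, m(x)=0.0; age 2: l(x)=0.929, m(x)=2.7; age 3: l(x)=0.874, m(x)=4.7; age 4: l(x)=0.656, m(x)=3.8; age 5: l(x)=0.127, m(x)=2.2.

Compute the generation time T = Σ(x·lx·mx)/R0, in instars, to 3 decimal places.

3.058

lx·mx: 0, 0, 2.5083, 4.1078, 2.4928, 0.2794 → R0 = 9.3883
x·lx·mx: 0, 0, 5.0166, 12.3234, 9.9712, 1.397 → Σ = 28.7082
T = 28.7082 / 9.3883 = 3.05787… → 3.058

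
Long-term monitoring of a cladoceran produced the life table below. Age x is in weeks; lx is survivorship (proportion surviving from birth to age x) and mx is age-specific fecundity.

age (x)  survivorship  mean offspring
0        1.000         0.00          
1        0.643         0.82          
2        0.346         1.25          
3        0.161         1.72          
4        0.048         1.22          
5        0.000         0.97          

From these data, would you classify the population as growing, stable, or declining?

R0 = Σ lx·mx = 0 + 0.52726 + 0.4325 + 0.27692 + 0.05856 + 0 = 1.29524
R0 > 1, so the population is growing.

growing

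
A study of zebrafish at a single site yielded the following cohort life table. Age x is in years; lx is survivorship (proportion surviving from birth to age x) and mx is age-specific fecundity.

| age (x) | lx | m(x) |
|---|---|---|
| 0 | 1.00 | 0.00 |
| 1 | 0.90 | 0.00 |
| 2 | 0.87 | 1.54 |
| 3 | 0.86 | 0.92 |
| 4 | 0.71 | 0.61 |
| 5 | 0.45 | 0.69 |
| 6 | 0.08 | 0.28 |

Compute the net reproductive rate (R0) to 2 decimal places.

lx·mx by age: 0, 0, 1.3398, 0.7912, 0.4331, 0.3105, 0.0224
R0 = Σ lx·mx = 2.897 → 2.90

2.90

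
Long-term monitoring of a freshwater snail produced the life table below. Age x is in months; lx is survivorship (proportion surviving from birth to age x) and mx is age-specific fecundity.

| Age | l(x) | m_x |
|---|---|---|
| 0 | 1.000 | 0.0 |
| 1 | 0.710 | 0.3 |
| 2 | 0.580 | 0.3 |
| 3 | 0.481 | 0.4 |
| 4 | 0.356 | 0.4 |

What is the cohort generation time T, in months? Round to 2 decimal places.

2.37

lx·mx: 0, 0.213, 0.174, 0.1924, 0.1424 → R0 = 0.7218
x·lx·mx: 0, 0.213, 0.348, 0.5772, 0.5696 → Σ = 1.7078
T = 1.7078 / 0.7218 = 2.366029… → 2.37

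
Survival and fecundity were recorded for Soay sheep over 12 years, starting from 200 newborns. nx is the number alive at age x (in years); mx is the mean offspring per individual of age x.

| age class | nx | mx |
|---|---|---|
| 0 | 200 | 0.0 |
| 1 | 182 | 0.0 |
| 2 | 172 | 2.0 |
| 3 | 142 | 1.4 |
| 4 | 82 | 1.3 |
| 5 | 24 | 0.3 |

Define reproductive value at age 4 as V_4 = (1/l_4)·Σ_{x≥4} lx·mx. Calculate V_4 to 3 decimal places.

1.388

lx = nx/n0 = nx/200: 1, 0.91, 0.86, 0.71, 0.41, 0.12
lx·mx for x ≥ 4: 0.533, 0.036 → sum = 0.569
V_4 = 0.569 / l_4 = 0.569 / 0.41 = 1.387805… → 1.388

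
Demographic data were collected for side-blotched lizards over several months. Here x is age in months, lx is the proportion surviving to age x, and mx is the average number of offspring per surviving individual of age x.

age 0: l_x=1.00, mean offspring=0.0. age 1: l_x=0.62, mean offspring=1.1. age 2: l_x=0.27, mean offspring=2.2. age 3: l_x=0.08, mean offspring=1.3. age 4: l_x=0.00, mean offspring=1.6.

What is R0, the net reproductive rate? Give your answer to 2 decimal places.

lx·mx by age: 0, 0.682, 0.594, 0.104, 0
R0 = Σ lx·mx = 1.38 → 1.38

1.38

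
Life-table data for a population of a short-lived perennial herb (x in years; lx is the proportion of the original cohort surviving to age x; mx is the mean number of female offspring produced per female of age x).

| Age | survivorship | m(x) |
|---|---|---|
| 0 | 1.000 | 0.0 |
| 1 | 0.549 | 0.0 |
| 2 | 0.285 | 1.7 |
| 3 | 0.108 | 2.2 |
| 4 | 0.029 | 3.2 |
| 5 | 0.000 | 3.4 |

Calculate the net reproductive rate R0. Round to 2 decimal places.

lx·mx by age: 0, 0, 0.4845, 0.2376, 0.0928, 0
R0 = Σ lx·mx = 0.8149 → 0.81

0.81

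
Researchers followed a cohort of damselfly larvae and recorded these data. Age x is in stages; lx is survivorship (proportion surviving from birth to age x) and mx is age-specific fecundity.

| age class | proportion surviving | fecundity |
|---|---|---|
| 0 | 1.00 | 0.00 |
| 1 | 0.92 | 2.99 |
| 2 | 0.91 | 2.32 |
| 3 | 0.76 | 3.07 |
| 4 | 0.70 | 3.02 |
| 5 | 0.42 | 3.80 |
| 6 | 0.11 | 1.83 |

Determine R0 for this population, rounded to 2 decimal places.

lx·mx by age: 0, 2.7508, 2.1112, 2.3332, 2.114, 1.596, 0.2013
R0 = Σ lx·mx = 11.1065 → 11.11

11.11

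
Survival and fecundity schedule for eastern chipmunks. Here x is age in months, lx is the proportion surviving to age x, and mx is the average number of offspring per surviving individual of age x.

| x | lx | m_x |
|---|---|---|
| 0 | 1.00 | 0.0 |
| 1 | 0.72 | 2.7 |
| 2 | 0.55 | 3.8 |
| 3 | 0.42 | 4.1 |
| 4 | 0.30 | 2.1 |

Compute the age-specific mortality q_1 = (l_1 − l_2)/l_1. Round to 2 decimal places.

q_1 = (l_1 − l_2) / l_1 = (0.72 − 0.55) / 0.72
     = 0.17 / 0.72 = 0.236111… → 0.24

0.24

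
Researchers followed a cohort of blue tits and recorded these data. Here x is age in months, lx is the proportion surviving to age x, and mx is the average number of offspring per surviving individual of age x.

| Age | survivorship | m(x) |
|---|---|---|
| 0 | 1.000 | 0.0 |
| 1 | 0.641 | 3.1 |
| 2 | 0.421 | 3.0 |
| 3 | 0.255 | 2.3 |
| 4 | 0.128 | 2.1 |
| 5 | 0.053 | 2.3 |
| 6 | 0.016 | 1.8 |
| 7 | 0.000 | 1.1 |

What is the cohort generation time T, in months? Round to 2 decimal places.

lx·mx: 0, 1.9871, 1.263, 0.5865, 0.2688, 0.1219, 0.0288, 0 → R0 = 4.2561
x·lx·mx: 0, 1.9871, 2.526, 1.7595, 1.0752, 0.6095, 0.1728, 0 → Σ = 8.1301
T = 8.1301 / 4.2561 = 1.910223… → 1.91

1.91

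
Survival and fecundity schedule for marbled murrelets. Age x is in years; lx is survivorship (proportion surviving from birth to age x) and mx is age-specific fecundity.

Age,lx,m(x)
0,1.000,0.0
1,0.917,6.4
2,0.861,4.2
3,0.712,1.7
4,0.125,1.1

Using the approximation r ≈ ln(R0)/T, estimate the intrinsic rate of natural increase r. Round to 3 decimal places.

1.493

R0 = Σ lx·mx = 0 + 5.8688 + 3.6162 + 1.2104 + 0.1375 = 10.8329
Σ x·lx·mx = 17.2824; T = 17.2824/10.8329 = 1.59536…
r ≈ ln(R0)/T = ln(10.8329)/1.59536… = 1.49345… → 1.493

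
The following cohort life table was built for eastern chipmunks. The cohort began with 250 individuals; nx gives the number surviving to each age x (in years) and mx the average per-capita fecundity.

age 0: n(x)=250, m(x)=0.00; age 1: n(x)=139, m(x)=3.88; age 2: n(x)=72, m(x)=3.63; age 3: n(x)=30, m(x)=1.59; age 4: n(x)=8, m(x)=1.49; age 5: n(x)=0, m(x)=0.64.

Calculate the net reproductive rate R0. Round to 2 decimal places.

lx = nx/n0 = nx/250: 1, 0.556, 0.288, 0.12, 0.032, 0
lx·mx by age: 0, 2.15728, 1.04544, 0.1908, 0.04768, 0
R0 = Σ lx·mx = 3.4412 → 3.44

3.44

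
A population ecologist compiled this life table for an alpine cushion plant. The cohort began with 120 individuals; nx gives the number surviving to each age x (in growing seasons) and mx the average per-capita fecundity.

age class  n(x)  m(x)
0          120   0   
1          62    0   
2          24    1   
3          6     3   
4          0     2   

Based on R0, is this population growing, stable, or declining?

declining

lx = nx/n0 = nx/120: 1, 0.51667…, 0.2, 0.05, 0
R0 = Σ lx·mx = 0 + 0 + 0.2 + 0.15 + 0 = 0.35…
R0 < 1, so the population is declining.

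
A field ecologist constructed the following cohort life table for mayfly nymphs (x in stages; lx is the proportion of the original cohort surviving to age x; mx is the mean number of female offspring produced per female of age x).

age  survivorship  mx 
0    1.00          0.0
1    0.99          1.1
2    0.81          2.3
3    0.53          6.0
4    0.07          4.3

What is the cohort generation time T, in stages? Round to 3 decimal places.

2.419

lx·mx: 0, 1.089, 1.863, 3.18, 0.301 → R0 = 6.433
x·lx·mx: 0, 1.089, 3.726, 9.54, 1.204 → Σ = 15.559
T = 15.559 / 6.433 = 2.418623… → 2.419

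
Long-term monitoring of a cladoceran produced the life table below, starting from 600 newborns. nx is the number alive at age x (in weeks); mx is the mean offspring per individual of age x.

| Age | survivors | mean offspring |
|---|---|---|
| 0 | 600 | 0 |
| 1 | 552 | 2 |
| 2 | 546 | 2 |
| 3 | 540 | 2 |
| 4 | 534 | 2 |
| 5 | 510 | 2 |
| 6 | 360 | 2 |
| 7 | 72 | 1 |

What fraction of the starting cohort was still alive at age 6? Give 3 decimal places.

l_6 = n_6/n_0 = 360/600 = 0.6 → 0.600

0.600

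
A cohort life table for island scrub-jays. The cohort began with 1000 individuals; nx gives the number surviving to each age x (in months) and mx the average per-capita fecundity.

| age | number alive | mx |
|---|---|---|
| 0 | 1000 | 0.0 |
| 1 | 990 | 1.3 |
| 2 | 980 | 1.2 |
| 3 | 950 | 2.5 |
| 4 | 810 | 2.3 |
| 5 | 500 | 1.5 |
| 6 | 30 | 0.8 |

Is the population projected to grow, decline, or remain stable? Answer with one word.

growing

lx = nx/n0 = nx/1000: 1, 0.99, 0.98, 0.95, 0.81, 0.5, 0.03
R0 = Σ lx·mx = 0 + 1.287 + 1.176 + 2.375 + 1.863 + 0.75 + 0.024 = 7.475
R0 > 1, so the population is growing.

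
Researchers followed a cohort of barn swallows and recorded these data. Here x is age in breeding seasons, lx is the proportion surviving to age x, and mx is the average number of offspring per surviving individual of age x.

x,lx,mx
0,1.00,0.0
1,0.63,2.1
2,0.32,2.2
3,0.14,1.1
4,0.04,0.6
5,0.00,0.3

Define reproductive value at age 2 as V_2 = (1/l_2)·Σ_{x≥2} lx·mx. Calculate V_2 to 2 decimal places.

lx·mx for x ≥ 2: 0.704, 0.154, 0.024, 0 → sum = 0.882
V_2 = 0.882 / l_2 = 0.882 / 0.32 = 2.75625 → 2.76

2.76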